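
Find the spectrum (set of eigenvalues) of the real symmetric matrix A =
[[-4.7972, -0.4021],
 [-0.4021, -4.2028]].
sigma(A) ≈ {-5, -4}

A is real symmetric, so its spectrum consists of real eigenvalues. Expanding the characteristic polynomial of the displayed matrix gives
  det(λ I - A) = p(λ) = λ^2 + (9)λ + (20).
Solving p(λ) = 0 yields eigenvalues ≈ -5, -4. (A is shown rounded to 4 decimals, so these recover the underlying integer eigenvalues to within that precision.)
Verification: the trace of A = -9 equals the sum of eigenvalues -9, and det(A) ≈ 20.0000 matches the eigenvalue product 20.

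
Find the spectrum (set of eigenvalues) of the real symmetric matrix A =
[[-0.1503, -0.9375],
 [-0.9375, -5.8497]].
sigma(A) ≈ {-6, 0}

A is real symmetric, so its spectrum consists of real eigenvalues. Expanding the characteristic polynomial of the displayed matrix gives
  det(λ I - A) = p(λ) = λ^2 + (6)λ + (0).
Solving p(λ) = 0 yields eigenvalues ≈ -6, 0. (A is shown rounded to 4 decimals, so these recover the underlying integer eigenvalues to within that precision.)
Verification: the trace of A = -6 equals the sum of eigenvalues -6, and det(A) ≈ 0.0003 matches the eigenvalue product 0.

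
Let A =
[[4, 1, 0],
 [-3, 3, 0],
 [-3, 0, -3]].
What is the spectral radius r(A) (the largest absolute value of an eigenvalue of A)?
r(A) = sqrt(15) ≈ 3.873

The eigenvalues of A are the roots of its characteristic polynomial. With M = A (coefficients from the trace, the sum of principal 2x2 minors, and det A):
  p(λ) = det(λ I - M) = λ^3 - 4λ^2 - 6λ + 45.
By the rational root theorem any rational root is an integer divisor of 45. Testing λ = -3: p(-3) = -27 - 36 + 18 + 45 = 0, so λ = -3 is a root. Dividing out (λ + 3) leaves p(λ) = (λ + 3)(λ^2 - 7λ + 15). For λ^2 - 7λ + 15 the discriminant is -11. It is negative, so the roots are the complex-conjugate pair λ = 7/2 ± (sqrt(11)/2) i ≈ 3.5 ± 1.6583i. For a conjugate pair the product of the roots equals the constant term, so |λ|^2 = 15 and |λ| = sqrt(15) ≈ 3.873.
Thus the eigenvalues (to 4 decimals) are 3.5 ± 1.6583i (modulus 3.873); -3 (modulus 3). The spectral radius is the largest modulus: r(A) = sqrt(15) ≈ 3.873. (Cross-check: r(A) ≤ ||A||_2 ≈ 6.1418; equality holds whenever A is normal, though it can also hold for some non-normal A.)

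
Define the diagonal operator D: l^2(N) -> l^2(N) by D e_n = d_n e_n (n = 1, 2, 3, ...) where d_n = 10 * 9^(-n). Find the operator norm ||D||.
||D|| = 10/9 (attained at n = 1)

For D diagonal, ||D|| = sup_n |d_n|. The sequence d_n = 10 * 9^(-n) is positive and strictly decreasing (ratio 9^(-1) < 1), so the supremum is d_1 = 10/9. Hence ||D|| = 10/9.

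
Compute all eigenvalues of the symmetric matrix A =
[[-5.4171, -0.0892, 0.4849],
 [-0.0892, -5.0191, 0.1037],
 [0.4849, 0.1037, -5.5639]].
sigma(A) ≈ {-6, -5} (-5 with multiplicity 2)

A is real symmetric, so its spectrum consists of real eigenvalues. Expanding the characteristic polynomial of the displayed matrix gives
  det(λ I - A) = p(λ) = λ^3 + (16)λ^2 + (85.0011)λ + (150.003).
Solving p(λ) = 0 yields eigenvalues ≈ -6, -5, -5. (A is shown rounded to 4 decimals, so these recover the underlying integer eigenvalues to within that precision.)
Verification: the trace of A = -16 equals the sum of eigenvalues -16, and det(A) ≈ -150.0030 matches the eigenvalue product -150.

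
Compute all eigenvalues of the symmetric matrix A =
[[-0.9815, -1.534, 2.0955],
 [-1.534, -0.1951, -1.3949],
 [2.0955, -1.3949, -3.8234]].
sigma(A) ≈ {-5, -2, 2}

A is real symmetric, so its spectrum consists of real eigenvalues. Expanding the characteristic polynomial of the displayed matrix gives
  det(λ I - A) = p(λ) = λ^3 + (5)λ^2 + (-4)λ + (-20).
Solving p(λ) = 0 yields eigenvalues ≈ -5, -2, 2. (A is shown rounded to 4 decimals, so these recover the underlying integer eigenvalues to within that precision.)
Verification: the trace of A = -5 equals the sum of eigenvalues -5, and det(A) ≈ 19.9992 matches the eigenvalue product 20.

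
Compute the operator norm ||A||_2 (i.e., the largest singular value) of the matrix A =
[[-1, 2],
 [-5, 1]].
||A||_2 = sqrt((31 + sqrt(637))/2) ≈ 5.3028 (= sqrt(largest eigenvalue of A^T A))

||A||_2 = sigma_max(A) = sqrt(lambda_max(A^T A)). Form the symmetric matrix M = A^T A =
[[26, -7],
 [-7, 5]].
Its characteristic polynomial (trace, determinant of M give the coefficients) is
  p(λ) = det(λ I - M) = λ^2 - 31λ + 81.
For λ^2 - 31λ + 81 the discriminant is 637. It is nonnegative but not a perfect square, so the roots are real and irrational: λ = (31 ± sqrt(637))/2 ≈ 28.1194, 2.8806.
So the eigenvalues of A^T A are ≈ 2.8806, 28.1194 (all ≥ 0, as they must be for A^T A). The largest is λ_max = (31 + sqrt(637))/2 ≈ 28.1194, hence ||A||_2 = sqrt(λ_max) = sqrt((31 + sqrt(637))/2) ≈ 5.3028.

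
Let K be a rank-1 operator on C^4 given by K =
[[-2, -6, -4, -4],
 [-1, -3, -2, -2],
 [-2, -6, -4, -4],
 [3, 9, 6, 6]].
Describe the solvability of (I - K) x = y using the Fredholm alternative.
(I - K) is invertible (det(I - K) = 4 ≠ 0), so for every y in C^4 the equation (I - K) x = y has a unique solution.

K has rank 1, so it is an outer product K = u v^T: every row of K is a multiple of one row vector. Reading off the entries, u = (-2, -1, -2, 3) and v = (1, 3, 2, 2) (row i of K equals u_i·v^T). A rank-one matrix u v^T satisfies K u = u (v·u) and kills the (3)-dimensional subspace v^⊥, so its characteristic polynomial is lambda^3 (lambda - v·u) with v·u = tr K = -3. Hence the eigenvalues of I - K are 1 (multiplicity 3) and 1 - (-3) = 4, so det(I - K) = 4. (Direct check: I - K =
[[3, 6, 4, 4],
 [1, 4, 2, 2],
 [2, 6, 5, 4],
 [-3, -9, -6, -5]]
has determinant 4.) The finite-dimensional Fredholm alternative says: either (I - K) is invertible, or ker(I - K) ≠ {0} and then range(I - K) = ker((I - K)^*)^⊥, with dim ker(I - K) = dim ker((I - K)^*). Since det(I - K) ≠ 0, 1 is not an eigenvalue of K and ker(I - K) = {0}, so we are in the first case: for every y there is a unique x = (I - K)^(-1) y. Explicitly, by the Sherman–Morrison formula, (I - u v^T)^(-1) = I + u v^T/(1 - v·u), i.e. (I - K)^(-1) = I + K/(4).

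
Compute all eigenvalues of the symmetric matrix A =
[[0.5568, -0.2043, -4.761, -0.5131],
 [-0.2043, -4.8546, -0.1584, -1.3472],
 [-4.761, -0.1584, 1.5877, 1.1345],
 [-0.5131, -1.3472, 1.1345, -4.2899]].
sigma(A) ≈ {-6, -4, -3, 6}

A is real symmetric, so its spectrum consists of real eigenvalues. Expanding the characteristic polynomial of the displayed matrix gives
  det(λ I - A) = p(λ) = λ^4 + (7)λ^3 + (-24)λ^2 + (-251.9988)λ + (-431.9982).
Solving p(λ) = 0 yields eigenvalues ≈ -6, -4, -3, 6. (A is shown rounded to 4 decimals, so these recover the underlying integer eigenvalues to within that precision.)
Verification: the trace of A = -7 equals the sum of eigenvalues -7, and det(A) ≈ -431.9982 matches the eigenvalue product -432.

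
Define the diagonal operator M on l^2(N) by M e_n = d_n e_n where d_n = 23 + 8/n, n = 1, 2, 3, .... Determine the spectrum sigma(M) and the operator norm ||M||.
sigma(M) = {23 + 8/n : n ≥ 1} ∪ {23}; ||M|| = 31

A bounded diagonal operator on l^2 with diagonal entries d_n has spectrum equal to the closure of {d_n : n ≥ 1}: every d_n is an eigenvalue (with eigenvector e_n), so {d_n} ⊂ sigma(M); the spectrum is closed, so its closure is too; and for lambda not in the closure, (M - lambda I) has bounded inverse (the diagonal entries 1/(d_n - lambda) are bounded). For our sequence d_n = 23 + 8/n, n = 1, 2, 3, ...:
  - {d_n} = {23 + 8/n : n ≥ 1}; the only limit point is 23
  - closure = {23 + 8/n : n ≥ 1} ∪ {23}
For the norm: a diagonal operator has ||M|| = sup_n |d_n|. Here d_n = 23 + 8/n is positive and decreasing, so sup_n |d_n| = d_1 = 23 + 8 = 31. So ||M|| = 31.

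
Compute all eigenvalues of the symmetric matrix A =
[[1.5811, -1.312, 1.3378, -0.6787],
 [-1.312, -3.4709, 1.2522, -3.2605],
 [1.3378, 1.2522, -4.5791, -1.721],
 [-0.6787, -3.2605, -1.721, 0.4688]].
sigma(A) ≈ {-6, -5, 2, 3}

A is real symmetric, so its spectrum consists of real eigenvalues. Expanding the characteristic polynomial of the displayed matrix gives
  det(λ I - A) = p(λ) = λ^4 + (6)λ^3 + (-19)λ^2 + (-84)λ + (179.9952).
Solving p(λ) = 0 yields eigenvalues ≈ -6, -5, 2, 3. (A is shown rounded to 4 decimals, so these recover the underlying integer eigenvalues to within that precision.)
Verification: the trace of A = -6 equals the sum of eigenvalues -6, and det(A) ≈ 179.9952 matches the eigenvalue product 180.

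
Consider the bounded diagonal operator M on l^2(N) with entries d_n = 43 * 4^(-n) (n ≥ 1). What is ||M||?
||M|| = 43/4 (attained at n = 1)

For M diagonal, ||M|| = sup_n |d_n|. The sequence d_n = 43 * 4^(-n) is positive and strictly decreasing (ratio 4^(-1) < 1), so the supremum is d_1 = 43/4. Hence ||M|| = 43/4.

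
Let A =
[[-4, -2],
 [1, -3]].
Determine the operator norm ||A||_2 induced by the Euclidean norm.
||A||_2 = sqrt((30 + sqrt(116))/2) ≈ 4.515 (= sqrt(largest eigenvalue of A^T A))

||A||_2 = sigma_max(A) = sqrt(lambda_max(A^T A)). Form the symmetric matrix M = A^T A =
[[17, 5],
 [5, 13]].
Its characteristic polynomial (trace, determinant of M give the coefficients) is
  p(λ) = det(λ I - M) = λ^2 - 30λ + 196.
For λ^2 - 30λ + 196 the discriminant is 116. It is nonnegative but not a perfect square, so the roots are real and irrational: λ = (30 ± sqrt(116))/2 ≈ 20.3852, 9.6148.
So the eigenvalues of A^T A are ≈ 9.6148, 20.3852 (all ≥ 0, as they must be for A^T A). The largest is λ_max = (30 + sqrt(116))/2 ≈ 20.3852, hence ||A||_2 = sqrt(λ_max) = sqrt((30 + sqrt(116))/2) ≈ 4.515.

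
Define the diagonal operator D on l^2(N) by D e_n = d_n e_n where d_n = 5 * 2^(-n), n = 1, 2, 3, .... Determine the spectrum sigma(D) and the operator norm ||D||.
sigma(D) = {5 * 2^(-n) : n ≥ 1} ∪ {0}; ||D|| = 5/2

A bounded diagonal operator on l^2 with diagonal entries d_n has spectrum equal to the closure of {d_n : n ≥ 1}: every d_n is an eigenvalue (with eigenvector e_n), so {d_n} ⊂ sigma(D); the spectrum is closed, so its closure is too; and for lambda not in the closure, (D - lambda I) has bounded inverse (the diagonal entries 1/(d_n - lambda) are bounded). For our sequence d_n = 5 * 2^(-n), n = 1, 2, 3, ...:
  - {d_n} = {5 * 2^(-n) : n ≥ 1}; the only limit point is 0
  - closure = {5 * 2^(-n) : n ≥ 1} ∪ {0}
For the norm: a diagonal operator has ||D|| = sup_n |d_n|. Here d_n = 5 * 2^(-n) is positive and decreasing, so sup_n |d_n| = d_1 = 5/2. So ||D|| = 5/2.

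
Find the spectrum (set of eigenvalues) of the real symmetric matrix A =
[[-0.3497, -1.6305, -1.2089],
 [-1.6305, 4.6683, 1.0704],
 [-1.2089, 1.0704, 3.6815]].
sigma(A) ≈ {-1, 3, 6}

A is real symmetric, so its spectrum consists of real eigenvalues. Expanding the characteristic polynomial of the displayed matrix gives
  det(λ I - A) = p(λ) = λ^3 + (-8)λ^2 + (9)λ + (18).
Solving p(λ) = 0 yields eigenvalues ≈ -1, 3, 6. (A is shown rounded to 4 decimals, so these recover the underlying integer eigenvalues to within that precision.)
Verification: the trace of A = 8 equals the sum of eigenvalues 8, and det(A) ≈ -17.9995 matches the eigenvalue product -18.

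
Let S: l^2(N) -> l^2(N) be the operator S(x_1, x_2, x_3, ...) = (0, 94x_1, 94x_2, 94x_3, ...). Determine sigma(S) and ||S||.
sigma(S) = closed disk {z in C : |z| ≤ 94}; ||S|| = 94

Note S = 94·U where U is the unit right shift (U x)_k = x_{k-1} (with x_0 := 0); so ||S|| = 94||U|| and sigma(S) = 94·sigma(U). ||S x||^2 = sum_{k≥1} |94x_k|^2 = 8836||x||^2, so ||S|| = 94 and sigma(S) ⊂ {|z| ≤ 94}. For any |lambda| < 94, the equation (S - lambda I) x = 0 forces x_1 = 0, then 94x_k = lambda x_{k+1} ⇒ x = 0, so S has no eigenvalues. But (S - lambda I) is not surjective for |lambda| < 94: solving (S - lambda I) x = e_1 would require x_n proportional to (lambda/94)^(-n), which is not in l^2. So every |lambda| < 94 lies in the residual spectrum. The boundary |lambda| = 94 is in the approximate point spectrum (the spectrum is closed). Hence sigma(S) is the closed disk of radius 94.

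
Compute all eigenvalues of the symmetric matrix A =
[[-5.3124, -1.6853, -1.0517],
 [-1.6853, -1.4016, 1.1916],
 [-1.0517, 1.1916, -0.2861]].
sigma(A) ≈ {-6, -2, 1}

A is real symmetric, so its spectrum consists of real eigenvalues. Expanding the characteristic polynomial of the displayed matrix gives
  det(λ I - A) = p(λ) = λ^3 + (7)λ^2 + (4)λ + (-12).
Solving p(λ) = 0 yields eigenvalues ≈ -6, -2, 1. (A is shown rounded to 4 decimals, so these recover the underlying integer eigenvalues to within that precision.)
Verification: the trace of A = -7 equals the sum of eigenvalues -7, and det(A) ≈ 11.9998 matches the eigenvalue product 12.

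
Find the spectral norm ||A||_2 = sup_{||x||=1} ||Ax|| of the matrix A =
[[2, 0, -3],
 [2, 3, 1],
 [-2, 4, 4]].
||A||_2 ≈ 6.8864 (= sqrt(largest eigenvalue of A^T A))

||A||_2 = sigma_max(A) = sqrt(lambda_max(A^T A)). Form the symmetric matrix M = A^T A =
[[12, -2, -12],
 [-2, 25, 19],
 [-12, 19, 26]].
Its characteristic polynomial (trace, sum of principal 2x2 minors, determinant of M give the coefficients) is
  p(λ) = det(λ I - M) = λ^3 - 63λ^2 + 753λ - 676.
No integer candidate from the rational root theorem (±divisors of 676) is a root, so the roots are irrational. The cubic discriminant is Δ = 431399925 > 0, so there are three distinct real roots. p(0) = -676 and p(1) = 15 have opposite signs, so a root lies in (0, 1); Newton's method refines it to λ ≈ 0.9762. p(14) = 262 and p(15) = -181 have opposite signs, so a root lies in (14, 15); Newton's method refines it to λ ≈ 14.6019. p(47) = -629 and p(48) = 908 have opposite signs, so a root lies in (47, 48); Newton's method refines it to λ ≈ 47.4218. Check (Vieta): the three roots sum to 63, matching tr M = 63.
So the eigenvalues of A^T A are ≈ 0.9762, 14.6019, 47.4218 (all ≥ 0, as they must be for A^T A). The largest is λ_max ≈ 47.4218, hence ||A||_2 = sqrt(λ_max) ≈ 6.8864.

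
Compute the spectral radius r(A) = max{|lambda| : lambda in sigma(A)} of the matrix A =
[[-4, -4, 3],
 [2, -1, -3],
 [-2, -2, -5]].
r(A) = 6

The eigenvalues of A are the roots of its characteristic polynomial. With M = A (coefficients from the trace, the sum of principal 2x2 minors, and det A):
  p(λ) = det(λ I - M) = λ^3 + 10λ^2 + 37λ + 78.
By the rational root theorem any rational root is an integer divisor of 78. Testing λ = -6: p(-6) = -216 + 360 - 222 + 78 = 0, so λ = -6 is a root. Dividing out (λ + 6) leaves p(λ) = (λ + 6)(λ^2 + 4λ + 13). For λ^2 + 4λ + 13 the discriminant is -36. It is negative, so the roots are the complex-conjugate pair λ = -2 ± (sqrt(36)/2) i ≈ -2 ± 3i. For a conjugate pair the product of the roots equals the constant term, so |λ|^2 = 13 and |λ| = sqrt(13) ≈ 3.6056.
Thus the eigenvalues (to 4 decimals) are -2 ± 3i (modulus 3.6056); -6 (modulus 6). The spectral radius is the largest modulus: r(A) = 6. (Cross-check: r(A) ≤ ||A||_2 ≈ 6.9055; equality holds whenever A is normal, though it can also hold for some non-normal A.)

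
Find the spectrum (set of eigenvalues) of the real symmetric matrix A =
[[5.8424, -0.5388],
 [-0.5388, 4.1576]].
sigma(A) ≈ {4, 6}

A is real symmetric, so its spectrum consists of real eigenvalues. Expanding the characteristic polynomial of the displayed matrix gives
  det(λ I - A) = p(λ) = λ^2 + (-10)λ + (24).
Solving p(λ) = 0 yields eigenvalues ≈ 4, 6. (A is shown rounded to 4 decimals, so these recover the underlying integer eigenvalues to within that precision.)
Verification: the trace of A = 10 equals the sum of eigenvalues 10, and det(A) ≈ 24.0001 matches the eigenvalue product 24.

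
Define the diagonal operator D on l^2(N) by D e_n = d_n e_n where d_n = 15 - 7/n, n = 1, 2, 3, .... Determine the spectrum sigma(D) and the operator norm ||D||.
sigma(D) = {15 - 7/n : n ≥ 1} ∪ {15}; ||D|| = 15

A bounded diagonal operator on l^2 with diagonal entries d_n has spectrum equal to the closure of {d_n : n ≥ 1}: every d_n is an eigenvalue (with eigenvector e_n), so {d_n} ⊂ sigma(D); the spectrum is closed, so its closure is too; and for lambda not in the closure, (D - lambda I) has bounded inverse (the diagonal entries 1/(d_n - lambda) are bounded). For our sequence d_n = 15 - 7/n, n = 1, 2, 3, ...:
  - {d_n} = {15 - 7/n : n ≥ 1}; the only limit point is 15
  - closure = {15 - 7/n : n ≥ 1} ∪ {15}
For the norm: a diagonal operator has ||D|| = sup_n |d_n|. Here d_n = 15 - 7/n increases monotonically from d_1 = 8 toward 15, with all terms in [8, 15); so sup_n |d_n| = 15 (the supremum is the limit, not attained). So ||D|| = 15.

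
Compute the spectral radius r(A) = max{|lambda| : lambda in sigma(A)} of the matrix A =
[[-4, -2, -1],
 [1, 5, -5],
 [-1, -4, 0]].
r(A) ≈ 7.4638

The eigenvalues of A are the roots of its characteristic polynomial. With M = A (coefficients from the trace, the sum of principal 2x2 minors, and det A):
  p(λ) = det(λ I - M) = λ^3 - λ^2 - 39λ - 69.
No integer candidate from the rational root theorem (±divisors of 69) is a root, so the roots are irrational. The cubic discriminant is Δ = 61536 > 0, so there are three distinct real roots. p(-5) = -24 and p(-4) = 7 have opposite signs, so a root lies in (-5, -4); Newton's method refines it to λ ≈ -4.3276. p(-3) = 12 and p(-2) = -3 have opposite signs, so a root lies in (-3, -2); Newton's method refines it to λ ≈ -2.1362. p(7) = -48 and p(8) = 67 have opposite signs, so a root lies in (7, 8); Newton's method refines it to λ ≈ 7.4638. Check (Vieta): the three roots sum to 1, matching tr M = 1.
Thus the eigenvalues (to 4 decimals) are -4.3276 (modulus 4.3276); -2.1362 (modulus 2.1362); 7.4638 (modulus 7.4638). The spectral radius is the largest modulus: r(A) ≈ 7.4638. (Cross-check: r(A) ≤ ||A||_2 ≈ 8.0685; equality holds whenever A is normal, though it can also hold for some non-normal A.)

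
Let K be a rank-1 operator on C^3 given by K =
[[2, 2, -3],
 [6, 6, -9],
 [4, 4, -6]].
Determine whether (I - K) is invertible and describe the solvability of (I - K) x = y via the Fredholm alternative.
(I - K) is invertible (det(I - K) = -1 ≠ 0), so for every y in C^3 the equation (I - K) x = y has a unique solution.

K has rank 1, so it is an outer product K = u v^T: every row of K is a multiple of one row vector. Reading off the entries, u = (1, 3, 2) and v = (2, 2, -3) (row i of K equals u_i·v^T). A rank-one matrix u v^T satisfies K u = u (v·u) and kills the (2)-dimensional subspace v^⊥, so its characteristic polynomial is lambda^2 (lambda - v·u) with v·u = tr K = 2. Hence the eigenvalues of I - K are 1 (multiplicity 2) and 1 - (2) = -1, so det(I - K) = -1. (Direct check: I - K =
[[-1, -2, 3],
 [-6, -5, 9],
 [-4, -4, 7]]
has determinant -1.) The finite-dimensional Fredholm alternative says: either (I - K) is invertible, or ker(I - K) ≠ {0} and then range(I - K) = ker((I - K)^*)^⊥, with dim ker(I - K) = dim ker((I - K)^*). Since det(I - K) ≠ 0, 1 is not an eigenvalue of K and ker(I - K) = {0}, so we are in the first case: for every y there is a unique x = (I - K)^(-1) y. Explicitly, by the Sherman–Morrison formula, (I - u v^T)^(-1) = I + u v^T/(1 - v·u), i.e. (I - K)^(-1) = I - K.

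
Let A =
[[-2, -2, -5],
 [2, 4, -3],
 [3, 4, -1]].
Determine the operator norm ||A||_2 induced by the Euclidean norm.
||A||_2 ≈ 7.3065 (= sqrt(largest eigenvalue of A^T A))

||A||_2 = sigma_max(A) = sqrt(lambda_max(A^T A)). Form the symmetric matrix M = A^T A =
[[17, 24, 1],
 [24, 36, -6],
 [1, -6, 35]].
Its characteristic polynomial (trace, sum of principal 2x2 minors, determinant of M give the coefficients) is
  p(λ) = det(λ I - M) = λ^3 - 88λ^2 + 1854λ - 324.
No integer candidate from the rational root theorem (±divisors of 324) is a root, so the roots are irrational. The cubic discriminant is Δ = 1192920048 > 0, so there are three distinct real roots. p(0) = -324 and p(1) = 1443 have opposite signs, so a root lies in (0, 1); Newton's method refines it to λ ≈ 0.1762. p(34) = 288 and p(35) = -359 have opposite signs, so a root lies in (34, 35); Newton's method refines it to λ ≈ 34.4393. p(53) = -377 and p(54) = 648 have opposite signs, so a root lies in (53, 54); Newton's method refines it to λ ≈ 53.3845. Check (Vieta): the three roots sum to 88, matching tr M = 88.
So the eigenvalues of A^T A are ≈ 0.1762, 34.4393, 53.3845 (all ≥ 0, as they must be for A^T A). The largest is λ_max ≈ 53.3845, hence ||A||_2 = sqrt(λ_max) ≈ 7.3065.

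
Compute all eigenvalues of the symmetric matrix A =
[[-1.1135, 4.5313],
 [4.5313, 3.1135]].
sigma(A) ≈ {-4, 6}

A is real symmetric, so its spectrum consists of real eigenvalues. Expanding the characteristic polynomial of the displayed matrix gives
  det(λ I - A) = p(λ) = λ^2 + (-2)λ + (-24).
Solving p(λ) = 0 yields eigenvalues ≈ -4, 6. (A is shown rounded to 4 decimals, so these recover the underlying integer eigenvalues to within that precision.)
Verification: the trace of A = 2 equals the sum of eigenvalues 2, and det(A) ≈ -23.9996 matches the eigenvalue product -24.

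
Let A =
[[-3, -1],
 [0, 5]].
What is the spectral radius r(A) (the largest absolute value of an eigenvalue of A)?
r(A) = 5

The eigenvalues of A are the roots of its characteristic polynomial. With M = A (coefficients from the trace and determinant):
  p(λ) = det(λ I - M) = λ^2 - 2λ - 15.
For λ^2 - 2λ - 15 the discriminant is 64. It is a perfect square (8^2), so the roots are rational: λ = (2 ± 8)/2 = 5, -3.
Thus the eigenvalues (to 4 decimals) are 5 (modulus 5); -3 (modulus 3). The spectral radius is the largest modulus: r(A) = 5. (Cross-check: r(A) ≤ ||A||_2 ≈ 5.1492; equality holds whenever A is normal, though it can also hold for some non-normal A.)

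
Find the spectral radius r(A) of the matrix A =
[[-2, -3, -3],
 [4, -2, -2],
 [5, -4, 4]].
r(A) ≈ 5.2876

The eigenvalues of A are the roots of its characteristic polynomial. With M = A (coefficients from the trace, the sum of principal 2x2 minors, and det A):
  p(λ) = det(λ I - M) = λ^3 + 7λ - 128.
No integer candidate from the rational root theorem (±divisors of 128) is a root, so the roots are irrational. The cubic discriminant is Δ = -443740 < 0, so there is one real root and a complex-conjugate pair. p(4) = -36 and p(5) = 32 have opposite signs, so a root lies in (4, 5); Newton's method refines it to λ ≈ 4.5781. Dividing out (λ - (4.5781)) leaves approximately λ^2 + 4.5781λ + 27.9591. For λ^2 + 4.5781λ + 27.9591 the discriminant is -90.8774. It is negative, so the remaining roots are the complex-conjugate pair λ ≈ -2.2891 ± 4.7665i. Their product equals the constant term, so |λ|^2 ≈ 27.9591 and |λ| ≈ 5.2876.
Thus the eigenvalues (to 4 decimals) are 4.5781 (modulus 4.5781); -2.2891 ± 4.7665i (modulus 5.2876). The spectral radius is the largest modulus: r(A) ≈ 5.2876. (Cross-check: r(A) ≤ ||A||_2 ≈ 8.2243; equality holds whenever A is normal, though it can also hold for some non-normal A.)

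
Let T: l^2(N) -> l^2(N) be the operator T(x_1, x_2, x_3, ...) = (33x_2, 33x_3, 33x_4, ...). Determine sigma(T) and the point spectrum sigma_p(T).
sigma(T) = closed disk {z in C : |z| ≤ 33}; sigma_p(T) = open disk {z in C : |z| < 33}

Note T = 33·V where V is the unit left shift (V x)_k = x_{k+1}; so sigma(T) = 33·sigma(V) and ||T|| = 33||V||. ||T x||^2 = 1089sum_{k≥2} |x_k|^2 ≤ 1089||x||^2, with equality on {x : x_1 = 0}, so ||T|| = 33. For any lambda with |lambda| < 33, set r = lambda/33 (|r| < 1); the vector x = (1, r, r^2, ...) is in l^2 and satisfies T x = 33(r, r^2, ...) = lambda x, so lambda is an eigenvalue. On the boundary |lambda| = 33 the geometric series diverges, so no l^2 eigenvector exists, but these lambda lie in the approximate point spectrum. Hence sigma(T) is the closed disk of radius 33 and sigma_p(T) is the open disk.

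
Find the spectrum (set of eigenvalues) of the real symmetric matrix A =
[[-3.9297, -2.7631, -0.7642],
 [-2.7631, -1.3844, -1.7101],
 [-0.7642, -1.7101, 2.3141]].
sigma(A) ≈ {-6, 0, 3}

A is real symmetric, so its spectrum consists of real eigenvalues. Expanding the characteristic polynomial of the displayed matrix gives
  det(λ I - A) = p(λ) = λ^3 + (3)λ^2 + (-18)λ + (0).
Solving p(λ) = 0 yields eigenvalues ≈ -6, 0, 3. (A is shown rounded to 4 decimals, so these recover the underlying integer eigenvalues to within that precision.)
Verification: the trace of A = -3 equals the sum of eigenvalues -3, and det(A) ≈ 0.0005 matches the eigenvalue product 0.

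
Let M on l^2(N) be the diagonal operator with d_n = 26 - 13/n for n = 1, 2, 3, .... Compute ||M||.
||M|| = 26

For a diagonal operator on l^2 with entries d_n, ||M|| = sup_n |d_n|. Here d_1 = 13, d_2 = 39/2, ..., and d_n = 26 - 13/n increases monotonically toward 26. All terms lie in [13, 26), so |d_n| = d_n and the supremum is the limit 26, which is not attained by any individual d_n. Hence ||M|| = 26.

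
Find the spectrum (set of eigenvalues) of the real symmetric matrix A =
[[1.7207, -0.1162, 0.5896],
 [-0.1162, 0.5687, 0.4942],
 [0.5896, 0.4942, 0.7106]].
sigma(A) ≈ {0, 1, 2}

A is real symmetric, so its spectrum consists of real eigenvalues. Expanding the characteristic polynomial of the displayed matrix gives
  det(λ I - A) = p(λ) = λ^3 + (-3)λ^2 + (2)λ + (0).
Solving p(λ) = 0 yields eigenvalues ≈ 0, 1, 2. (A is shown rounded to 4 decimals, so these recover the underlying integer eigenvalues to within that precision.)
Verification: the trace of A = 3 equals the sum of eigenvalues 3, and det(A) ≈ 0.0001 matches the eigenvalue product 0.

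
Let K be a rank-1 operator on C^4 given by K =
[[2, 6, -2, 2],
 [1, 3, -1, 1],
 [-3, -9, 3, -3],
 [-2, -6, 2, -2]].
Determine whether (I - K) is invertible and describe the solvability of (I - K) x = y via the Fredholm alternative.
(I - K) is invertible (det(I - K) = -5 ≠ 0), so for every y in C^4 the equation (I - K) x = y has a unique solution.

K has rank 1, so it is an outer product K = u v^T: every row of K is a multiple of one row vector. Reading off the entries, u = (2, 1, -3, -2) and v = (1, 3, -1, 1) (row i of K equals u_i·v^T). A rank-one matrix u v^T satisfies K u = u (v·u) and kills the (3)-dimensional subspace v^⊥, so its characteristic polynomial is lambda^3 (lambda - v·u) with v·u = tr K = 6. Hence the eigenvalues of I - K are 1 (multiplicity 3) and 1 - (6) = -5, so det(I - K) = -5. (Direct check: I - K =
[[-1, -6, 2, -2],
 [-1, -2, 1, -1],
 [3, 9, -2, 3],
 [2, 6, -2, 3]]
has determinant -5.) The finite-dimensional Fredholm alternative says: either (I - K) is invertible, or ker(I - K) ≠ {0} and then range(I - K) = ker((I - K)^*)^⊥, with dim ker(I - K) = dim ker((I - K)^*). Since det(I - K) ≠ 0, 1 is not an eigenvalue of K and ker(I - K) = {0}, so we are in the first case: for every y there is a unique x = (I - K)^(-1) y. Explicitly, by the Sherman–Morrison formula, (I - u v^T)^(-1) = I + u v^T/(1 - v·u), i.e. (I - K)^(-1) = I + K/(-5).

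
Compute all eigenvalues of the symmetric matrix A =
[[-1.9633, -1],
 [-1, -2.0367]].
sigma(A) ≈ {-3, -1}

A is real symmetric, so its spectrum consists of real eigenvalues. Expanding the characteristic polynomial of the displayed matrix gives
  det(λ I - A) = p(λ) = λ^2 + (4)λ + (3).
Solving p(λ) = 0 yields eigenvalues ≈ -3, -1. (A is shown rounded to 4 decimals, so these recover the underlying integer eigenvalues to within that precision.)
Verification: the trace of A = -4 equals the sum of eigenvalues -4, and det(A) ≈ 3.0001 matches the eigenvalue product 3.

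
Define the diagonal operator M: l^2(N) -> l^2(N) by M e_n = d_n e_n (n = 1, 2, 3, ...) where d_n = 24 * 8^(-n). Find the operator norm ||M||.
||M|| = 3 (attained at n = 1)

For M diagonal, ||M|| = sup_n |d_n|. The sequence d_n = 24 * 8^(-n) is positive and strictly decreasing (ratio 8^(-1) < 1), so the supremum is d_1 = 24/8 = 3. Hence ||M|| = 3.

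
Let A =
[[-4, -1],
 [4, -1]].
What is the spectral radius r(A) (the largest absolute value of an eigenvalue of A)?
r(A) = sqrt(8) ≈ 2.8284

The eigenvalues of A are the roots of its characteristic polynomial. With M = A (coefficients from the trace and determinant):
  p(λ) = det(λ I - M) = λ^2 + 5λ + 8.
For λ^2 + 5λ + 8 the discriminant is -7. It is negative, so the roots are the complex-conjugate pair λ = -5/2 ± (sqrt(7)/2) i ≈ -2.5 ± 1.3229i. For a conjugate pair the product of the roots equals the constant term, so |λ|^2 = 8 and |λ| = sqrt(8) ≈ 2.8284.
Thus the eigenvalues (to 4 decimals) are -2.5 ± 1.3229i (modulus 2.8284). The spectral radius is the largest modulus: r(A) = sqrt(8) ≈ 2.8284. (Cross-check: r(A) ≤ ||A||_2 ≈ 5.6569; equality holds whenever A is normal, though it can also hold for some non-normal A.)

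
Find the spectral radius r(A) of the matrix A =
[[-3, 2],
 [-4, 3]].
r(A) = 1

The eigenvalues of A are the roots of its characteristic polynomial. With M = A (coefficients from the trace and determinant):
  p(λ) = det(λ I - M) = λ^2 - 1.
For λ^2 - 1 the discriminant is 4. It is a perfect square (2^2), so the roots are rational: λ = (0 ± 2)/2 = 1, -1.
Thus the eigenvalues (to 4 decimals) are 1 (modulus 1); -1 (modulus 1). The spectral radius is the largest modulus: r(A) = 1. (Cross-check: r(A) ≤ ||A||_2 ≈ 6.1623; equality holds whenever A is normal, though it can also hold for some non-normal A.)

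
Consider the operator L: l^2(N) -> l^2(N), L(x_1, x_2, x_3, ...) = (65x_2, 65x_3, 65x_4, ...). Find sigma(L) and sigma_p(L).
sigma(L) = closed disk {z in C : |z| ≤ 65}; sigma_p(L) = open disk {z in C : |z| < 65}

Note L = 65·V where V is the unit left shift (V x)_k = x_{k+1}; so sigma(L) = 65·sigma(V) and ||L|| = 65||V||. ||L x||^2 = 4225sum_{k≥2} |x_k|^2 ≤ 4225||x||^2, with equality on {x : x_1 = 0}, so ||L|| = 65. For any lambda with |lambda| < 65, set r = lambda/65 (|r| < 1); the vector x = (1, r, r^2, ...) is in l^2 and satisfies L x = 65(r, r^2, ...) = lambda x, so lambda is an eigenvalue. On the boundary |lambda| = 65 the geometric series diverges, so no l^2 eigenvector exists, but these lambda lie in the approximate point spectrum. Hence sigma(L) is the closed disk of radius 65 and sigma_p(L) is the open disk.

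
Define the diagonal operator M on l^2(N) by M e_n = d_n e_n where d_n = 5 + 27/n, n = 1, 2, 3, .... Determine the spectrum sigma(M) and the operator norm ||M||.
sigma(M) = {5 + 27/n : n ≥ 1} ∪ {5}; ||M|| = 32

A bounded diagonal operator on l^2 with diagonal entries d_n has spectrum equal to the closure of {d_n : n ≥ 1}: every d_n is an eigenvalue (with eigenvector e_n), so {d_n} ⊂ sigma(M); the spectrum is closed, so its closure is too; and for lambda not in the closure, (M - lambda I) has bounded inverse (the diagonal entries 1/(d_n - lambda) are bounded). For our sequence d_n = 5 + 27/n, n = 1, 2, 3, ...:
  - {d_n} = {5 + 27/n : n ≥ 1}; the only limit point is 5
  - closure = {5 + 27/n : n ≥ 1} ∪ {5}
For the norm: a diagonal operator has ||M|| = sup_n |d_n|. Here d_n = 5 + 27/n is positive and decreasing, so sup_n |d_n| = d_1 = 5 + 27 = 32. So ||M|| = 32.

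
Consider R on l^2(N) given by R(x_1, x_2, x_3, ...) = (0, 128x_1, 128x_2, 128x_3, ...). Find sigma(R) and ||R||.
sigma(R) = closed disk {z in C : |z| ≤ 128}; ||R|| = 128

Note R = 128·U where U is the unit right shift (U x)_k = x_{k-1} (with x_0 := 0); so ||R|| = 128||U|| and sigma(R) = 128·sigma(U). ||R x||^2 = sum_{k≥1} |128x_k|^2 = 16384||x||^2, so ||R|| = 128 and sigma(R) ⊂ {|z| ≤ 128}. For any |lambda| < 128, the equation (R - lambda I) x = 0 forces x_1 = 0, then 128x_k = lambda x_{k+1} ⇒ x = 0, so R has no eigenvalues. But (R - lambda I) is not surjective for |lambda| < 128: solving (R - lambda I) x = e_1 would require x_n proportional to (lambda/128)^(-n), which is not in l^2. So every |lambda| < 128 lies in the residual spectrum. The boundary |lambda| = 128 is in the approximate point spectrum (the spectrum is closed). Hence sigma(R) is the closed disk of radius 128.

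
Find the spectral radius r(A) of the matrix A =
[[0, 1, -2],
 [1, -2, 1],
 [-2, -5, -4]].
r(A) ≈ 4.0804

The eigenvalues of A are the roots of its characteristic polynomial. With M = A (coefficients from the trace, the sum of principal 2x2 minors, and det A):
  p(λ) = det(λ I - M) = λ^3 + 6λ^2 + 8λ - 20.
No integer candidate from the rational root theorem (±divisors of 20) is a root, so the roots are irrational. The cubic discriminant is Δ = -10544 < 0, so there is one real root and a complex-conjugate pair. p(1) = -5 and p(2) = 28 have opposite signs, so a root lies in (1, 2); Newton's method refines it to λ ≈ 1.2012. Dividing out (λ - (1.2012)) leaves approximately λ^2 + 7.2012λ + 16.6501. For λ^2 + 7.2012λ + 16.6501 the discriminant is -14.743. It is negative, so the remaining roots are the complex-conjugate pair λ ≈ -3.6006 ± 1.9198i. Their product equals the constant term, so |λ|^2 ≈ 16.6501 and |λ| ≈ 4.0804.
Thus the eigenvalues (to 4 decimals) are 1.2012 (modulus 1.2012); -3.6006 ± 1.9198i (modulus 4.0804). The spectral radius is the largest modulus: r(A) ≈ 4.0804. (Cross-check: r(A) ≤ ||A||_2 ≈ 6.7507; equality holds whenever A is normal, though it can also hold for some non-normal A.)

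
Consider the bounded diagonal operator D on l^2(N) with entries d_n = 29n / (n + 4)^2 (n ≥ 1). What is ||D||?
||D|| = 29/16 (attained at n = 4)

For D diagonal, ||D|| = sup_n |d_n|. Treat f(x) = 29x / (x + 4)^2 for real x > 0. By the quotient rule, f'(x) = 29(4 - x)/(x + 4)^3, which is positive for x < 4 and negative for x > 4. So f has a unique maximum at x = 4, and since 4 is a positive integer, the supremum over n ≥ 1 is attained at n = 4: d_4 = 29·4/(4 + 4)^2 = 29·4/64 = 29/16. Hence ||D|| = 29/16.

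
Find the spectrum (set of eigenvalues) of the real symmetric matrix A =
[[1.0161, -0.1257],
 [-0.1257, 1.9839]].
sigma(A) ≈ {1, 2}

A is real symmetric, so its spectrum consists of real eigenvalues. Expanding the characteristic polynomial of the displayed matrix gives
  det(λ I - A) = p(λ) = λ^2 + (-3)λ + (2).
Solving p(λ) = 0 yields eigenvalues ≈ 1, 2. (A is shown rounded to 4 decimals, so these recover the underlying integer eigenvalues to within that precision.)
Verification: the trace of A = 3 equals the sum of eigenvalues 3, and det(A) ≈ 2.0000 matches the eigenvalue product 2.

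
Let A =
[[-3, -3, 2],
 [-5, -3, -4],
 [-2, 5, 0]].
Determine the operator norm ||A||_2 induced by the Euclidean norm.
||A||_2 ≈ 7.7177 (= sqrt(largest eigenvalue of A^T A))

||A||_2 = sigma_max(A) = sqrt(lambda_max(A^T A)). Form the symmetric matrix M = A^T A =
[[38, 14, 14],
 [14, 43, 6],
 [14, 6, 20]].
Its characteristic polynomial (trace, sum of principal 2x2 minors, determinant of M give the coefficients) is
  p(λ) = det(λ I - M) = λ^3 - 101λ^2 + 2826λ - 21316.
No integer candidate from the rational root theorem (±divisors of 21316) is a root, so the roots are irrational. The cubic discriminant is Δ = 590044084 > 0, so there are three distinct real roots. p(12) = -220 and p(13) = 550 have opposite signs, so a root lies in (12, 13); Newton's method refines it to λ ≈ 12.2694. p(29) = 86 and p(30) = -436 have opposite signs, so a root lies in (29, 30); Newton's method refines it to λ ≈ 29.1682. p(59) = -784 and p(60) = 644 have opposite signs, so a root lies in (59, 60); Newton's method refines it to λ ≈ 59.5624. Check (Vieta): the three roots sum to 101, matching tr M = 101.
So the eigenvalues of A^T A are ≈ 12.2694, 29.1682, 59.5624 (all ≥ 0, as they must be for A^T A). The largest is λ_max ≈ 59.5624, hence ||A||_2 = sqrt(λ_max) ≈ 7.7177.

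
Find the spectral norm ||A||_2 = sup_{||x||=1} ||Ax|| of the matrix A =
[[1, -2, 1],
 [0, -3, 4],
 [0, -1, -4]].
||A||_2 ≈ 6.1134 (= sqrt(largest eigenvalue of A^T A))

||A||_2 = sigma_max(A) = sqrt(lambda_max(A^T A)). Form the symmetric matrix M = A^T A =
[[1, -2, 1],
 [-2, 14, -10],
 [1, -10, 33]].
Its characteristic polynomial (trace, sum of principal 2x2 minors, determinant of M give the coefficients) is
  p(λ) = det(λ I - M) = λ^3 - 48λ^2 + 404λ - 256.
No integer candidate from the rational root theorem (±divisors of 256) is a root, so the roots are irrational. The cubic discriminant is Δ = 86635264 > 0, so there are three distinct real roots. p(0) = -256 and p(1) = 101 have opposite signs, so a root lies in (0, 1); Newton's method refines it to λ ≈ 0.6893. p(9) = 221 and p(10) = -16 have opposite signs, so a root lies in (9, 10); Newton's method refines it to λ ≈ 9.9372. p(37) = -367 and p(38) = 656 have opposite signs, so a root lies in (37, 38); Newton's method refines it to λ ≈ 37.3735. Check (Vieta): the three roots sum to 48, matching tr M = 48.
So the eigenvalues of A^T A are ≈ 0.6893, 9.9372, 37.3735 (all ≥ 0, as they must be for A^T A). The largest is λ_max ≈ 37.3735, hence ||A||_2 = sqrt(λ_max) ≈ 6.1134.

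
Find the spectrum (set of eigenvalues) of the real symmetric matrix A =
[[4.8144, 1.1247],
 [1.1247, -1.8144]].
sigma(A) ≈ {-2, 5}

A is real symmetric, so its spectrum consists of real eigenvalues. Expanding the characteristic polynomial of the displayed matrix gives
  det(λ I - A) = p(λ) = λ^2 + (-3)λ + (-10).
Solving p(λ) = 0 yields eigenvalues ≈ -2, 5. (A is shown rounded to 4 decimals, so these recover the underlying integer eigenvalues to within that precision.)
Verification: the trace of A = 3 equals the sum of eigenvalues 3, and det(A) ≈ -10.0002 matches the eigenvalue product -10.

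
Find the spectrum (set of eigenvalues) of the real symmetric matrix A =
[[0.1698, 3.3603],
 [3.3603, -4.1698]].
sigma(A) ≈ {-6, 2}

A is real symmetric, so its spectrum consists of real eigenvalues. Expanding the characteristic polynomial of the displayed matrix gives
  det(λ I - A) = p(λ) = λ^2 + (4)λ + (-12).
Solving p(λ) = 0 yields eigenvalues ≈ -6, 2. (A is shown rounded to 4 decimals, so these recover the underlying integer eigenvalues to within that precision.)
Verification: the trace of A = -4 equals the sum of eigenvalues -4, and det(A) ≈ -11.9996 matches the eigenvalue product -12.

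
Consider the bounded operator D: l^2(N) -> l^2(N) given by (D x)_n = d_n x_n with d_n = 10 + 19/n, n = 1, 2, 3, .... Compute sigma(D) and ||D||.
sigma(D) = {10 + 19/n : n ≥ 1} ∪ {10}; ||D|| = 29

A bounded diagonal operator on l^2 with diagonal entries d_n has spectrum equal to the closure of {d_n : n ≥ 1}: every d_n is an eigenvalue (with eigenvector e_n), so {d_n} ⊂ sigma(D); the spectrum is closed, so its closure is too; and for lambda not in the closure, (D - lambda I) has bounded inverse (the diagonal entries 1/(d_n - lambda) are bounded). For our sequence d_n = 10 + 19/n, n = 1, 2, 3, ...:
  - {d_n} = {10 + 19/n : n ≥ 1}; the only limit point is 10
  - closure = {10 + 19/n : n ≥ 1} ∪ {10}
For the norm: a diagonal operator has ||D|| = sup_n |d_n|. Here d_n = 10 + 19/n is positive and decreasing, so sup_n |d_n| = d_1 = 10 + 19 = 29. So ||D|| = 29.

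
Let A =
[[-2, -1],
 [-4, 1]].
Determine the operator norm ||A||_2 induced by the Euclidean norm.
||A||_2 = sqrt((22 + sqrt(340))/2) ≈ 4.4966 (= sqrt(largest eigenvalue of A^T A))

||A||_2 = sigma_max(A) = sqrt(lambda_max(A^T A)). Form the symmetric matrix M = A^T A =
[[20, -2],
 [-2, 2]].
Its characteristic polynomial (trace, determinant of M give the coefficients) is
  p(λ) = det(λ I - M) = λ^2 - 22λ + 36.
For λ^2 - 22λ + 36 the discriminant is 340. It is nonnegative but not a perfect square, so the roots are real and irrational: λ = (22 ± sqrt(340))/2 ≈ 20.2195, 1.7805.
So the eigenvalues of A^T A are ≈ 1.7805, 20.2195 (all ≥ 0, as they must be for A^T A). The largest is λ_max = (22 + sqrt(340))/2 ≈ 20.2195, hence ||A||_2 = sqrt(λ_max) = sqrt((22 + sqrt(340))/2) ≈ 4.4966.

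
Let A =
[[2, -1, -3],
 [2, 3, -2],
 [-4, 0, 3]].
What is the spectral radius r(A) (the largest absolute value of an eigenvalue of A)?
r(A) = 5

The eigenvalues of A are the roots of its characteristic polynomial. With M = A (coefficients from the trace, the sum of principal 2x2 minors, and det A):
  p(λ) = det(λ I - M) = λ^3 - 8λ^2 + 11λ + 20.
By the rational root theorem any rational root is an integer divisor of 20. Testing λ = 5: p(5) = 125 - 200 + 55 + 20 = 0, so λ = 5 is a root. Dividing out (λ - 5) leaves p(λ) = (λ - 5)(λ^2 - 3λ - 4). For λ^2 - 3λ - 4 the discriminant is 25. It is a perfect square (5^2), so the roots are rational: λ = (3 ± 5)/2 = 4, -1.
Thus the eigenvalues (to 4 decimals) are 4 (modulus 4); -1 (modulus 1); 5 (modulus 5). The spectral radius is the largest modulus: r(A) = 5. (Cross-check: r(A) ≤ ||A||_2 ≈ 6.7611; equality holds whenever A is normal, though it can also hold for some non-normal A.)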